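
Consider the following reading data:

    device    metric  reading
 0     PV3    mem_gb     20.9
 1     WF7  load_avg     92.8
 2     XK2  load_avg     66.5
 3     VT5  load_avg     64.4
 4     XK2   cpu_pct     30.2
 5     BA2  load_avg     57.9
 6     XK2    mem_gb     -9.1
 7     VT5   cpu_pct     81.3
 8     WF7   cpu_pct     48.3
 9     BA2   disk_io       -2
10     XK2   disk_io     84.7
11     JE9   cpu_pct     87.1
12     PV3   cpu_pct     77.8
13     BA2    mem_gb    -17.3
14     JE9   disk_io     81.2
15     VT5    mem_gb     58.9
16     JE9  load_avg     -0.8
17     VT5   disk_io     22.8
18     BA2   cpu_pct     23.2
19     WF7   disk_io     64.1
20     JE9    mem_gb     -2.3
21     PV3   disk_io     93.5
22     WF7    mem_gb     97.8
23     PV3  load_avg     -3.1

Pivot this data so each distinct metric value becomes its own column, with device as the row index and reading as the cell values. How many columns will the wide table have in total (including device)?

1 column for device plus 4 distinct metric values → 5 columns.

5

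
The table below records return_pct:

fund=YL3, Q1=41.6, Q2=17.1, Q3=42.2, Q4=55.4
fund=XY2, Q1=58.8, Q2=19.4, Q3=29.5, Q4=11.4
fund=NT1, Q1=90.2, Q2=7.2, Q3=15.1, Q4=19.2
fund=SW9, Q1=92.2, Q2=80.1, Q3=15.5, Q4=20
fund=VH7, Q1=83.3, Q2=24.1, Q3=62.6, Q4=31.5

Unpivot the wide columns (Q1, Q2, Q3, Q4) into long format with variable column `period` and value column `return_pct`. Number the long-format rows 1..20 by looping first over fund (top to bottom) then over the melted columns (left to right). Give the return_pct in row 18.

24.1

20 rows total (5 × 4). Row 18: index ⌊(18-1)/4⌋ = 4 into fund → VH7; (18-1) mod 4 = 1 into the melted columns → Q2.
So row 18 is (VH7, Q2, 24.1); return_pct = 24.1.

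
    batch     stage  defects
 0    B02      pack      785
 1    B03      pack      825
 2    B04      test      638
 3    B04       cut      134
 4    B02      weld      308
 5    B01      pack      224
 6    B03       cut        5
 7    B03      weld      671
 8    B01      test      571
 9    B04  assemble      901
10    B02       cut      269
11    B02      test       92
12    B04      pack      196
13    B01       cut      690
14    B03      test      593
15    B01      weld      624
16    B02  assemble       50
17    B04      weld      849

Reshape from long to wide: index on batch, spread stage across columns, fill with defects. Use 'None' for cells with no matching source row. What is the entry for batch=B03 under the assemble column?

None

No long-format row has batch=B03 and stage=assemble, so the cell is None.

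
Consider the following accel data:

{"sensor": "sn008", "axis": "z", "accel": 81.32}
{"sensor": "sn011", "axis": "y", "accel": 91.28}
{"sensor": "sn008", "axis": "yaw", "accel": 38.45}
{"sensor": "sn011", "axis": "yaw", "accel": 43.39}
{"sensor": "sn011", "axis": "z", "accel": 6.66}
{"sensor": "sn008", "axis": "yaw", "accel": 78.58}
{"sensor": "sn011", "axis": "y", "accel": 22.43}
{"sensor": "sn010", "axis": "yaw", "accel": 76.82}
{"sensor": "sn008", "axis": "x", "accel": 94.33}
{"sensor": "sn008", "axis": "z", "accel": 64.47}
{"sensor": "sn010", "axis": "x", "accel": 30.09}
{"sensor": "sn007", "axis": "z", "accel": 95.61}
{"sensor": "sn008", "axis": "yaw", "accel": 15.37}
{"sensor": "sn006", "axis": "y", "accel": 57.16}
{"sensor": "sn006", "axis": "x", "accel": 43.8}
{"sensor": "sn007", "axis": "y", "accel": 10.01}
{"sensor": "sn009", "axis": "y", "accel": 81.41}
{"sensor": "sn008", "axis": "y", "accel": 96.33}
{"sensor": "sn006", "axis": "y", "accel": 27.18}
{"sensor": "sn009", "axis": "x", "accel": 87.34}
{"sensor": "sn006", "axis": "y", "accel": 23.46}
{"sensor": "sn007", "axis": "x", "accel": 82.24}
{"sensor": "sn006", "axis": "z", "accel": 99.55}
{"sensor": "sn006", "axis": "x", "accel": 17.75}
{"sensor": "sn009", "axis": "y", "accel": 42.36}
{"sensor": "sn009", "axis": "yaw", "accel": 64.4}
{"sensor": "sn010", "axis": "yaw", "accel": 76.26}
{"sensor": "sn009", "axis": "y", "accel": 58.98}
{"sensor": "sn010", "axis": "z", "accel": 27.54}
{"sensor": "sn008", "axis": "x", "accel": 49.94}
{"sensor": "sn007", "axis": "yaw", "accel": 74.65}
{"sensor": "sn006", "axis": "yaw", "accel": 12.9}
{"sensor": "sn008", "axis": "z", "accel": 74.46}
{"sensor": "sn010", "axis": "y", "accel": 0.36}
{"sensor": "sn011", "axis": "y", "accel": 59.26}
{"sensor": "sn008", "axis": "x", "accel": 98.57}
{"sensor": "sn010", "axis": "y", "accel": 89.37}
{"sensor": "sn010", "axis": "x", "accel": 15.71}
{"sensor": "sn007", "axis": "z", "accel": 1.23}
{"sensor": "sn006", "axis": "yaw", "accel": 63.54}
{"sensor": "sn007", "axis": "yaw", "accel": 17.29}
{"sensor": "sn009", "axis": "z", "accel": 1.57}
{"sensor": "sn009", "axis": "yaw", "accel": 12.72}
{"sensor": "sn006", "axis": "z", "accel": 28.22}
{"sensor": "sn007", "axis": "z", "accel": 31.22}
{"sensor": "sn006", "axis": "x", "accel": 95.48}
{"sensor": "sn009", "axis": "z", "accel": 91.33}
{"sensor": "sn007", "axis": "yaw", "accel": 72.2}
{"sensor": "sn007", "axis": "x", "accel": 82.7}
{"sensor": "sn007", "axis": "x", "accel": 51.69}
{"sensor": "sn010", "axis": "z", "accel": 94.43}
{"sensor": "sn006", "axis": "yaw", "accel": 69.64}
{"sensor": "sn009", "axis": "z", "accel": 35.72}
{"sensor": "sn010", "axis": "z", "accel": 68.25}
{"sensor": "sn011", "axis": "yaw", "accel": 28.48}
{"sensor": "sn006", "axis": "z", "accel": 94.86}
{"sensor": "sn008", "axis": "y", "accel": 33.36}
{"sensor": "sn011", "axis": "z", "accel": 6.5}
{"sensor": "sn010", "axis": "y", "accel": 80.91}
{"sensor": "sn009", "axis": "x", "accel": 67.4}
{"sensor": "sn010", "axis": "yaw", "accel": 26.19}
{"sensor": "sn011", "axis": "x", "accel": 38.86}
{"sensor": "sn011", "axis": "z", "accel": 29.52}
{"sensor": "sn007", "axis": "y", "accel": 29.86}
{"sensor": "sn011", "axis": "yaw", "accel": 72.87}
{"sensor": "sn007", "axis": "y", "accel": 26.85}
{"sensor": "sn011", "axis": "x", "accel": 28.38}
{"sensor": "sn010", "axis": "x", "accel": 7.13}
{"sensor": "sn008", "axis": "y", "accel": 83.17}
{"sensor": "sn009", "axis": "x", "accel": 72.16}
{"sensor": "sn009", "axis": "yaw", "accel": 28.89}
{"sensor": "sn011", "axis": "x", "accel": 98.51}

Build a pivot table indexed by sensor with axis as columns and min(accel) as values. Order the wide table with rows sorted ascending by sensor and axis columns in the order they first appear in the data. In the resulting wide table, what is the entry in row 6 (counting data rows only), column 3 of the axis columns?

28.48

With rows sorted ascending by sensor, row 6 is sensor=sn011. axis columns in first-appearance order: z, y, yaw, x; column 3 is yaw.
Long rows with sensor=sn011, axis=yaw: min(43.39, 28.48, 72.87) = 28.48.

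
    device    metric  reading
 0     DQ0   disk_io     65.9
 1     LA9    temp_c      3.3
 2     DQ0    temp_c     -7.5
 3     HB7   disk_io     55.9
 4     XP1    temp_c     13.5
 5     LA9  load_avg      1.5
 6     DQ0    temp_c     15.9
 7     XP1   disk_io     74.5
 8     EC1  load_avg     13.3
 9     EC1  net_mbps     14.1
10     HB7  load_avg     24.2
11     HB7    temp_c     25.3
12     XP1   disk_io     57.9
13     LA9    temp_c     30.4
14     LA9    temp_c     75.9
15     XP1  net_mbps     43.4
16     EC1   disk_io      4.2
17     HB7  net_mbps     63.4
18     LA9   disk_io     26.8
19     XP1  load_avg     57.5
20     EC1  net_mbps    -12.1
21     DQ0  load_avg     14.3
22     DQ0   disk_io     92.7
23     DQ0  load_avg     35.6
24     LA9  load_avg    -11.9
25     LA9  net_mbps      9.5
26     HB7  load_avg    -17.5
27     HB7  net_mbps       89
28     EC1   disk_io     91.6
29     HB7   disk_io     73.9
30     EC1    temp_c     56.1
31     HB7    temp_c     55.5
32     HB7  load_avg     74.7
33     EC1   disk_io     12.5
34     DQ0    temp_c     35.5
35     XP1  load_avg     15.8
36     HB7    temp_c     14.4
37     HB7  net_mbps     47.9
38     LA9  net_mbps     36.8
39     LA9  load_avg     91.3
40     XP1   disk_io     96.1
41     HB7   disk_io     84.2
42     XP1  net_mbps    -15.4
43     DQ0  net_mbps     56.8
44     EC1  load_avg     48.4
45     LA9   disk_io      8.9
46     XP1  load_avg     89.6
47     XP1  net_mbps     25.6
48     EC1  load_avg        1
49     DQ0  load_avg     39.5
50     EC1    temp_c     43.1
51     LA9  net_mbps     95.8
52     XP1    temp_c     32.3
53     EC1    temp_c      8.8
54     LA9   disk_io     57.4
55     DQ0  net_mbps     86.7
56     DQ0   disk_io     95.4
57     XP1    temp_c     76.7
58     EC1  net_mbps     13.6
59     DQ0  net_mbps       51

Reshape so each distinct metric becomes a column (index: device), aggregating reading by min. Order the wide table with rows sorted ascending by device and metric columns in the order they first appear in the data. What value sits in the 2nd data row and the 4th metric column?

With rows sorted ascending by device, row 2 is device=EC1. metric columns in first-appearance order: disk_io, temp_c, load_avg, net_mbps; column 4 is net_mbps.
Long rows with device=EC1, metric=net_mbps: min(14.1, -12.1, 13.6) = -12.1.

-12.1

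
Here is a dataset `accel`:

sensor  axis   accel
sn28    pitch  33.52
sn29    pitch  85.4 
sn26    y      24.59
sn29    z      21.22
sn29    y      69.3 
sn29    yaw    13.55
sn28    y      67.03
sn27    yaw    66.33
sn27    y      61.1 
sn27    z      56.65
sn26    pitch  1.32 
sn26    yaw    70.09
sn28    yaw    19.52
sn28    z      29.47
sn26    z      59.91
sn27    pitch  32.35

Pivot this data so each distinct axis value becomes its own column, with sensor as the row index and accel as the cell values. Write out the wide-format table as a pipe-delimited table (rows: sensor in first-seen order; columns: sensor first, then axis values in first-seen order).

| sensor | pitch | y | z | yaw |
| sn28 | 33.52 | 67.03 | 29.47 | 19.52 |
| sn29 | 85.4 | 69.3 | 21.22 | 13.55 |
| sn26 | 1.32 | 24.59 | 59.91 | 70.09 |
| sn27 | 32.35 | 61.1 | 56.65 | 66.33 |

Columns: sensor plus the 4 distinct axis values (pitch, y, z, yaw).
For example, row sn28 column pitch takes accel=33.52 from the long row (sn28, pitch).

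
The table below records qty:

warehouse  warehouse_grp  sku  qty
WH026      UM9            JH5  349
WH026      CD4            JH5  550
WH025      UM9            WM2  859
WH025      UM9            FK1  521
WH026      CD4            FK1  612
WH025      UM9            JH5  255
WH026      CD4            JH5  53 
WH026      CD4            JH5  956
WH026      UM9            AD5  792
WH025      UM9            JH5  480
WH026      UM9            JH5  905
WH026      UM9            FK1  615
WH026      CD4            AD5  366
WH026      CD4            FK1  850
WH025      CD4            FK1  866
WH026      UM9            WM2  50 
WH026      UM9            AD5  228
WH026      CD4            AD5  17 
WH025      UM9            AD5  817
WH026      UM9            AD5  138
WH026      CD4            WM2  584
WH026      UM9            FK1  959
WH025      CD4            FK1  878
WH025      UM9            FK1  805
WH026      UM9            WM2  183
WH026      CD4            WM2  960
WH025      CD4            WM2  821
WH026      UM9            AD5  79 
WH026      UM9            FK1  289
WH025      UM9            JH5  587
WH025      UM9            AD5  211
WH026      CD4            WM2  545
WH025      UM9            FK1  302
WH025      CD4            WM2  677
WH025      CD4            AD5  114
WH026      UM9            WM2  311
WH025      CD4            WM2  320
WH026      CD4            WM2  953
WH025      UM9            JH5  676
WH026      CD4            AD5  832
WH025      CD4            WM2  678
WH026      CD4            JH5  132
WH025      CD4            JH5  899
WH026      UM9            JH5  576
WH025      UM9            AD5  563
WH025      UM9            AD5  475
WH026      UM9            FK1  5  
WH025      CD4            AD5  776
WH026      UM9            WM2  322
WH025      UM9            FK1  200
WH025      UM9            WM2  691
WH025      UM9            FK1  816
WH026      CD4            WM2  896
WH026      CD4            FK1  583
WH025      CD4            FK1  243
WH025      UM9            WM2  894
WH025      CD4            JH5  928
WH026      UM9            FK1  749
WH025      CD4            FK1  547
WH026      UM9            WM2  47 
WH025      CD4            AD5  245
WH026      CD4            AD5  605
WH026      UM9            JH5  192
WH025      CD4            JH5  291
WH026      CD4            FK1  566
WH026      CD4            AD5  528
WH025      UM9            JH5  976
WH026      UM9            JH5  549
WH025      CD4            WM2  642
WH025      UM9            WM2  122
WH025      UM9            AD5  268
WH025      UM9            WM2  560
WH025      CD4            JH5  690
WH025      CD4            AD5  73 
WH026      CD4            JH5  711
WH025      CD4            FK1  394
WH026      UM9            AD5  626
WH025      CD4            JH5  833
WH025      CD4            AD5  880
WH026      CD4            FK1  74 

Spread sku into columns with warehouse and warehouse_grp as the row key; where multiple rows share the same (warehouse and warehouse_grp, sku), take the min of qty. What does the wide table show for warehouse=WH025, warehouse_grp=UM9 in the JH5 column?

255

Rows with warehouse=WH025, warehouse_grp=UM9 and sku=JH5: qty values are 255, 480, 587, 676, 976.
min(255, 480, 587, 676, 976) = 255.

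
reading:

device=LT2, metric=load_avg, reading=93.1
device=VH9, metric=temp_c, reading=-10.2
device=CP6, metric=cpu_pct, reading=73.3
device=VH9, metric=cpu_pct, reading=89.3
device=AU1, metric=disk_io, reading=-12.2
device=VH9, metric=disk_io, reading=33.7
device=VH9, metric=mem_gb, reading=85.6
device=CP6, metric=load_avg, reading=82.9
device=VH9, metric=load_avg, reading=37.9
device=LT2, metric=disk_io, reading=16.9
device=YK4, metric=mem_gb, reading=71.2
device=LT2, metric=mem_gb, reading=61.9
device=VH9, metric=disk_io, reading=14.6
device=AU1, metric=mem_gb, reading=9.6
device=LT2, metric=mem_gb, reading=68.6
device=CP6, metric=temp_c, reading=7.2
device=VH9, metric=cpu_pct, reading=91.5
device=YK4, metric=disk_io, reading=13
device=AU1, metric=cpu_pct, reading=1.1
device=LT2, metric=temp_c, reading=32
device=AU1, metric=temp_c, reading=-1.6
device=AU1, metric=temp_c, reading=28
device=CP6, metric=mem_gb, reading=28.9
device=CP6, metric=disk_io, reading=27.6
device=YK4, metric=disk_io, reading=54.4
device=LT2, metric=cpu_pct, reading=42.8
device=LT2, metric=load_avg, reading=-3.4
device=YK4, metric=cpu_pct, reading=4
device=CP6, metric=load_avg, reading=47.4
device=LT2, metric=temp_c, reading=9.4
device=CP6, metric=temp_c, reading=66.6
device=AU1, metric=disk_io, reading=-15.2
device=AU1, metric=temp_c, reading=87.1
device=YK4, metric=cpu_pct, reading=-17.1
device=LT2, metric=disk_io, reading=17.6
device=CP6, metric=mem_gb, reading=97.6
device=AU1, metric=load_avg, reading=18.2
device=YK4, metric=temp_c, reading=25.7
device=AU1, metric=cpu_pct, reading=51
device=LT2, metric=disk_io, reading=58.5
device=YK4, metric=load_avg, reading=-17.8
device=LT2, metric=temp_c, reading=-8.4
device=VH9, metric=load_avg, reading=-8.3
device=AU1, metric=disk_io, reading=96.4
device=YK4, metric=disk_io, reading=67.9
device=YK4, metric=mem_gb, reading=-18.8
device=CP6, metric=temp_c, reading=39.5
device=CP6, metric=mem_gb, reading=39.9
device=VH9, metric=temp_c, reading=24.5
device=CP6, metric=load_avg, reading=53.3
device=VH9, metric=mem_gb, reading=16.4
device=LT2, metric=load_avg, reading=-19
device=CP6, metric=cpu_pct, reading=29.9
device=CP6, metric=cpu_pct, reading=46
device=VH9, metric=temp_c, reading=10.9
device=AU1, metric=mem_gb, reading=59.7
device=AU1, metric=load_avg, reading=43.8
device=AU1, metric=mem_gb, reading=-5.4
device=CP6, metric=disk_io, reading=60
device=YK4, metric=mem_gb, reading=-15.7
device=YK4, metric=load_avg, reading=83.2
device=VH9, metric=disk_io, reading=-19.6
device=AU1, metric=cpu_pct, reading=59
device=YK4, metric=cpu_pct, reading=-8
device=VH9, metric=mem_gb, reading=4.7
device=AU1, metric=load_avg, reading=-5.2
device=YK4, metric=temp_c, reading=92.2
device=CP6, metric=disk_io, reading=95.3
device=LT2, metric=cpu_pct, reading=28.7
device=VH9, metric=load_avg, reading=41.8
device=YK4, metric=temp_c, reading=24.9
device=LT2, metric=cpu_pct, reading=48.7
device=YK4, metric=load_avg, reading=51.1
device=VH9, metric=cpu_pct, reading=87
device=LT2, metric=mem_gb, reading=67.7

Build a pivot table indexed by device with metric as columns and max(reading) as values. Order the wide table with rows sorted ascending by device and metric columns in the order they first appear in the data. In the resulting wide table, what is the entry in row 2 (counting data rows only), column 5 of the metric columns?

97.6

With rows sorted ascending by device, row 2 is device=CP6. metric columns in first-appearance order: load_avg, temp_c, cpu_pct, disk_io, mem_gb; column 5 is mem_gb.
Long rows with device=CP6, metric=mem_gb: max(28.9, 97.6, 39.9) = 97.6.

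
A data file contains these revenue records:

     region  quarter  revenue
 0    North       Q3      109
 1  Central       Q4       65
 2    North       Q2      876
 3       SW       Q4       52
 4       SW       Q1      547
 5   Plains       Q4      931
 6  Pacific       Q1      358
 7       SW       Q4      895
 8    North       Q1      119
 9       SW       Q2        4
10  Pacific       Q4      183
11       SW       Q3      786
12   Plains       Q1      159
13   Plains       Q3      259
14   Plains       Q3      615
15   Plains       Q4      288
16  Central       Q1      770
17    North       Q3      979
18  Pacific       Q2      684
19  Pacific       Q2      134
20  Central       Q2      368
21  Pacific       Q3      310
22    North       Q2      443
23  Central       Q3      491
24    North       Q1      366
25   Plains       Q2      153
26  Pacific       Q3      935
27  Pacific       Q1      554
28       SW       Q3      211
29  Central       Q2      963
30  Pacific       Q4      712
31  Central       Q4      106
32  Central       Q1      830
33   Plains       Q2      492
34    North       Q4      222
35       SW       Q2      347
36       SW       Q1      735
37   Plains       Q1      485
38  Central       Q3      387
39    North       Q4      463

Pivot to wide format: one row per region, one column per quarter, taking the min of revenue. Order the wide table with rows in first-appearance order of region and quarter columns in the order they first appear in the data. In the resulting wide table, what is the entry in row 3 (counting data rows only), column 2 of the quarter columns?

52

With rows in first-appearance order of region, row 3 is region=SW. quarter columns in first-appearance order: Q3, Q4, Q2, Q1; column 2 is Q4.
Long rows with region=SW, quarter=Q4: min(52, 895) = 52.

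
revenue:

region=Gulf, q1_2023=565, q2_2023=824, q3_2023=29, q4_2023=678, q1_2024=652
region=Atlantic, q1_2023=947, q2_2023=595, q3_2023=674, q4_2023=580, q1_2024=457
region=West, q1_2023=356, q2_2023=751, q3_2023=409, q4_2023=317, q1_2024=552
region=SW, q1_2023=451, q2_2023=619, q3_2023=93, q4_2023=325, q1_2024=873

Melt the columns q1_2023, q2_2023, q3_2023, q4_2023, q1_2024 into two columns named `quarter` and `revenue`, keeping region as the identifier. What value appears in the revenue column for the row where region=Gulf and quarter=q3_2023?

29

Unpivoting turns each (region, wide-column) pair into one long row.
The wide cell at row Gulf, column q3_2023 holds 29, so the long row (Gulf, q3_2023) has revenue=29.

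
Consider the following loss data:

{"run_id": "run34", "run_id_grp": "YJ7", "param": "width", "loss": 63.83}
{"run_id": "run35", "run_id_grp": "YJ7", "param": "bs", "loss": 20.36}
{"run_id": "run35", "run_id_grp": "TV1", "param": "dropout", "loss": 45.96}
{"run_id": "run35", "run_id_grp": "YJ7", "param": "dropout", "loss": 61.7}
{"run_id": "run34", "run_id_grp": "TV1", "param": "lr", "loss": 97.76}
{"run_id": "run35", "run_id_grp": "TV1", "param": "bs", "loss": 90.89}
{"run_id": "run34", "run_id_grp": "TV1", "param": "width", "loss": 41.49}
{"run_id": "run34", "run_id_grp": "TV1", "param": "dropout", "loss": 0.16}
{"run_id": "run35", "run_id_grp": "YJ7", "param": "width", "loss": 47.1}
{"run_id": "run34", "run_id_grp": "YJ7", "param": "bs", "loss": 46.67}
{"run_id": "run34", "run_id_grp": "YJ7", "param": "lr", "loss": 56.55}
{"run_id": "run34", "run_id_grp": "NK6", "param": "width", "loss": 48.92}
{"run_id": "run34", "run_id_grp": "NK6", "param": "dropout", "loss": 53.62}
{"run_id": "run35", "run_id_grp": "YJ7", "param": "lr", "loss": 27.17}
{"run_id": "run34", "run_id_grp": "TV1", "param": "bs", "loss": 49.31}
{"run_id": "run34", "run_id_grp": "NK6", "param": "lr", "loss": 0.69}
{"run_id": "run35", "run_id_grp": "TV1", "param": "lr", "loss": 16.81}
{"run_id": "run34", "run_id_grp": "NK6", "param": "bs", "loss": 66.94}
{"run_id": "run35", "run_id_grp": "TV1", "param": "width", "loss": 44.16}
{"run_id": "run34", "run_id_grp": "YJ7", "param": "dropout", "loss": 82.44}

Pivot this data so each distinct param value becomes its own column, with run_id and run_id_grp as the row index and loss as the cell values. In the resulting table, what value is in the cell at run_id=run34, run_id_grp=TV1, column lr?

97.76

Wide layout: rows indexed by run_id and run_id_grp, columns are the 4 distinct param values (width, bs, dropout, lr).
Cell (run_id=run34, run_id_grp=TV1, param=lr) draws from the long row where run_id=run34, run_id_grp=TV1 and param=lr, which has loss=97.76.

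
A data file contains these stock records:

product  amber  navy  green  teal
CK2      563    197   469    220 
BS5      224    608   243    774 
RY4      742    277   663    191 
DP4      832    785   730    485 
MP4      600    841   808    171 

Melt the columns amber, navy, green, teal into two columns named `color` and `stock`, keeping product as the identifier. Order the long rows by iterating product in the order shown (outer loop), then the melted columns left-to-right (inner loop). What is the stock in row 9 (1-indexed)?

742

20 rows total (5 × 4). Row 9: index ⌊(9-1)/4⌋ = 2 into product → RY4; (9-1) mod 4 = 0 into the melted columns → amber.
So row 9 is (RY4, amber, 742); stock = 742.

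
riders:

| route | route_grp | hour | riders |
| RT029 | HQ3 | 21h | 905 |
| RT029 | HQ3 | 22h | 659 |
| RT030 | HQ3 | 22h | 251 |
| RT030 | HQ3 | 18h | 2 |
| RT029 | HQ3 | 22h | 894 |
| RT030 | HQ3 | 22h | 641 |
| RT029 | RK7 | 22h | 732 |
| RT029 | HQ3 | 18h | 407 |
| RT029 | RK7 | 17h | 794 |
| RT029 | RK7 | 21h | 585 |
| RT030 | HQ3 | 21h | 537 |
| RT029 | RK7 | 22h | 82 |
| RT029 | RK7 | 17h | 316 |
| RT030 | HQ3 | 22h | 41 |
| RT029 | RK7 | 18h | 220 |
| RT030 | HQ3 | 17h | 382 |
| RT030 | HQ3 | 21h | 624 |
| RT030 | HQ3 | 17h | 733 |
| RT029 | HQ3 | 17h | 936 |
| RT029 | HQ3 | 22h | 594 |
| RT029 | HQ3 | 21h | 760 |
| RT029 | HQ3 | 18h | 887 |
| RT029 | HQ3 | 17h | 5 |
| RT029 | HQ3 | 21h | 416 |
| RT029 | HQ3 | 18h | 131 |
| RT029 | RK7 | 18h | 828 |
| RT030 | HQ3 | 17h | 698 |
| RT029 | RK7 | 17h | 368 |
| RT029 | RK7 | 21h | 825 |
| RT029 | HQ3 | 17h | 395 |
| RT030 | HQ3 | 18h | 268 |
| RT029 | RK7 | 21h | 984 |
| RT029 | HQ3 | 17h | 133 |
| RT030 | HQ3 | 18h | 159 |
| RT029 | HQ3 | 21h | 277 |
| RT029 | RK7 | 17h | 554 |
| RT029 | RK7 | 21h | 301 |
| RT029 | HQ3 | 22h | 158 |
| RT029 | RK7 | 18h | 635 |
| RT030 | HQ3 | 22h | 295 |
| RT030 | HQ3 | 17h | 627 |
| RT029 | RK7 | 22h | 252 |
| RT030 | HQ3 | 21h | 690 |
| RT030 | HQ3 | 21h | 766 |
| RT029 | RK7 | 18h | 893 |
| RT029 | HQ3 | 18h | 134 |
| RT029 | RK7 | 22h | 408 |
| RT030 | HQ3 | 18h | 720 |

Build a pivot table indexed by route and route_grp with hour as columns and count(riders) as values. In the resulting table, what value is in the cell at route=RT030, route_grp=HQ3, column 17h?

Rows with route=RT030, route_grp=HQ3 and hour=17h: riders values are 382, 733, 698, 627.
4 rows match — count = 4.

4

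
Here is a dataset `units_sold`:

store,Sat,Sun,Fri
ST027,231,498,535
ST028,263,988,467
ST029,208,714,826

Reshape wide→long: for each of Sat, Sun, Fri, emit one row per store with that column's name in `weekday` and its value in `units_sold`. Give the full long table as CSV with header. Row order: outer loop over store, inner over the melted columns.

Each (store, column) pair becomes one row: 3 × 3 = 9 rows.
For example, (ST027, Sat) → units_sold=231.

store,weekday,units_sold
ST027,Sat,231
ST027,Sun,498
ST027,Fri,535
ST028,Sat,263
ST028,Sun,988
ST028,Fri,467
ST029,Sat,208
ST029,Sun,714
ST029,Fri,826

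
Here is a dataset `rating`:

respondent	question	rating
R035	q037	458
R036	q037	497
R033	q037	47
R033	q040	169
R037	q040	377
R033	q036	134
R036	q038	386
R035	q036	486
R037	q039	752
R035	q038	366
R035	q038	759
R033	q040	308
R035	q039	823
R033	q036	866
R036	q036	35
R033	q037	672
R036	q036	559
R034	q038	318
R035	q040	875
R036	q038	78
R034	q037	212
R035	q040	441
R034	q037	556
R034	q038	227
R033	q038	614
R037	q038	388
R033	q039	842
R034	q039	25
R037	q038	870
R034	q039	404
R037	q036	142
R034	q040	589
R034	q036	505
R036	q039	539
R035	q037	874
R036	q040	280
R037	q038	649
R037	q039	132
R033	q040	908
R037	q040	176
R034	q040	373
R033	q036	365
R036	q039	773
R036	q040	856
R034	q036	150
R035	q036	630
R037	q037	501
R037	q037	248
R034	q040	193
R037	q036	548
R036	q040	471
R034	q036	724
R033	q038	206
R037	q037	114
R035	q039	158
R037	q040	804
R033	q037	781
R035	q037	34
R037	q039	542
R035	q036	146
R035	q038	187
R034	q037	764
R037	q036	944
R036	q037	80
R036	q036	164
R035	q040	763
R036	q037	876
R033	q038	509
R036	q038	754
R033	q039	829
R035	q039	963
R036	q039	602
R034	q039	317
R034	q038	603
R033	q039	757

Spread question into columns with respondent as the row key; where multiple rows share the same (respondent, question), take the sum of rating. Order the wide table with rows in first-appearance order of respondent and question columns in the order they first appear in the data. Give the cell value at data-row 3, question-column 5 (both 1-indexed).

With rows in first-appearance order of respondent, row 3 is respondent=R033. question columns in first-appearance order: q037, q040, q036, q038, q039; column 5 is q039.
Long rows with respondent=R033, question=q039: 842 + 829 + 757 = 2428.

2428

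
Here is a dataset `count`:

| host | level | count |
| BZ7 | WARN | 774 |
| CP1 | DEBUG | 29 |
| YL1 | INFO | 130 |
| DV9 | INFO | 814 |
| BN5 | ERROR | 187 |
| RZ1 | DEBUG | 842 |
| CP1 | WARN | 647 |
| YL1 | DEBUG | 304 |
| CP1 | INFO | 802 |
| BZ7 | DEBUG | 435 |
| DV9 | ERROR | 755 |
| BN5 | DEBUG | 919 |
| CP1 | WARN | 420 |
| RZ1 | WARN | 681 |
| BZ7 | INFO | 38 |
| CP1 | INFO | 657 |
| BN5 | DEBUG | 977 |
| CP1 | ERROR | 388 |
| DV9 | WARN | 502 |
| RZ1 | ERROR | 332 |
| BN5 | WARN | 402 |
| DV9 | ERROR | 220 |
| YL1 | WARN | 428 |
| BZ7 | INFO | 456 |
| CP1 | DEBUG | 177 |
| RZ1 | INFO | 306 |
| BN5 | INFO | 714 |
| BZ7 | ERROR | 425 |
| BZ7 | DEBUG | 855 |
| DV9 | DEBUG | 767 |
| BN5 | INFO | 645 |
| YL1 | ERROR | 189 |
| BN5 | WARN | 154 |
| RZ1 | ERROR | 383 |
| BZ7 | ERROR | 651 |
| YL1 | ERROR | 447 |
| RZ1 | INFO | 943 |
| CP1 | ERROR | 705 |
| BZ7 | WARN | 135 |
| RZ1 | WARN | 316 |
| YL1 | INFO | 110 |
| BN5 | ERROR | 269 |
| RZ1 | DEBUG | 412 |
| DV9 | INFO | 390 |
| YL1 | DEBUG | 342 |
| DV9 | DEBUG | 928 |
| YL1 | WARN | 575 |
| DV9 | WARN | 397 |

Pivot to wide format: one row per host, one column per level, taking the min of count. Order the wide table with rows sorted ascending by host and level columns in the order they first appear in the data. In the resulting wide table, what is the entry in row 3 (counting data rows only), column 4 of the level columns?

With rows sorted ascending by host, row 3 is host=CP1. level columns in first-appearance order: WARN, DEBUG, INFO, ERROR; column 4 is ERROR.
Long rows with host=CP1, level=ERROR: min(388, 705) = 388.

388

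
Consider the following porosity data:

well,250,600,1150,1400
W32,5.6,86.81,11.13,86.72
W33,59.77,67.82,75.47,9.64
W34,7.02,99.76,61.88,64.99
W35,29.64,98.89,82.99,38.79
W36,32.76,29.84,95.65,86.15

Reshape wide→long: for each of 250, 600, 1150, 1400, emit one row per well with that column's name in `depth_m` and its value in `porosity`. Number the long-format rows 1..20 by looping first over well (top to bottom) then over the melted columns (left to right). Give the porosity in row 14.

98.89

20 rows total (5 × 4). Row 14: index ⌊(14-1)/4⌋ = 3 into well → W35; (14-1) mod 4 = 1 into the melted columns → 600.
So row 14 is (W35, 600, 98.89); porosity = 98.89.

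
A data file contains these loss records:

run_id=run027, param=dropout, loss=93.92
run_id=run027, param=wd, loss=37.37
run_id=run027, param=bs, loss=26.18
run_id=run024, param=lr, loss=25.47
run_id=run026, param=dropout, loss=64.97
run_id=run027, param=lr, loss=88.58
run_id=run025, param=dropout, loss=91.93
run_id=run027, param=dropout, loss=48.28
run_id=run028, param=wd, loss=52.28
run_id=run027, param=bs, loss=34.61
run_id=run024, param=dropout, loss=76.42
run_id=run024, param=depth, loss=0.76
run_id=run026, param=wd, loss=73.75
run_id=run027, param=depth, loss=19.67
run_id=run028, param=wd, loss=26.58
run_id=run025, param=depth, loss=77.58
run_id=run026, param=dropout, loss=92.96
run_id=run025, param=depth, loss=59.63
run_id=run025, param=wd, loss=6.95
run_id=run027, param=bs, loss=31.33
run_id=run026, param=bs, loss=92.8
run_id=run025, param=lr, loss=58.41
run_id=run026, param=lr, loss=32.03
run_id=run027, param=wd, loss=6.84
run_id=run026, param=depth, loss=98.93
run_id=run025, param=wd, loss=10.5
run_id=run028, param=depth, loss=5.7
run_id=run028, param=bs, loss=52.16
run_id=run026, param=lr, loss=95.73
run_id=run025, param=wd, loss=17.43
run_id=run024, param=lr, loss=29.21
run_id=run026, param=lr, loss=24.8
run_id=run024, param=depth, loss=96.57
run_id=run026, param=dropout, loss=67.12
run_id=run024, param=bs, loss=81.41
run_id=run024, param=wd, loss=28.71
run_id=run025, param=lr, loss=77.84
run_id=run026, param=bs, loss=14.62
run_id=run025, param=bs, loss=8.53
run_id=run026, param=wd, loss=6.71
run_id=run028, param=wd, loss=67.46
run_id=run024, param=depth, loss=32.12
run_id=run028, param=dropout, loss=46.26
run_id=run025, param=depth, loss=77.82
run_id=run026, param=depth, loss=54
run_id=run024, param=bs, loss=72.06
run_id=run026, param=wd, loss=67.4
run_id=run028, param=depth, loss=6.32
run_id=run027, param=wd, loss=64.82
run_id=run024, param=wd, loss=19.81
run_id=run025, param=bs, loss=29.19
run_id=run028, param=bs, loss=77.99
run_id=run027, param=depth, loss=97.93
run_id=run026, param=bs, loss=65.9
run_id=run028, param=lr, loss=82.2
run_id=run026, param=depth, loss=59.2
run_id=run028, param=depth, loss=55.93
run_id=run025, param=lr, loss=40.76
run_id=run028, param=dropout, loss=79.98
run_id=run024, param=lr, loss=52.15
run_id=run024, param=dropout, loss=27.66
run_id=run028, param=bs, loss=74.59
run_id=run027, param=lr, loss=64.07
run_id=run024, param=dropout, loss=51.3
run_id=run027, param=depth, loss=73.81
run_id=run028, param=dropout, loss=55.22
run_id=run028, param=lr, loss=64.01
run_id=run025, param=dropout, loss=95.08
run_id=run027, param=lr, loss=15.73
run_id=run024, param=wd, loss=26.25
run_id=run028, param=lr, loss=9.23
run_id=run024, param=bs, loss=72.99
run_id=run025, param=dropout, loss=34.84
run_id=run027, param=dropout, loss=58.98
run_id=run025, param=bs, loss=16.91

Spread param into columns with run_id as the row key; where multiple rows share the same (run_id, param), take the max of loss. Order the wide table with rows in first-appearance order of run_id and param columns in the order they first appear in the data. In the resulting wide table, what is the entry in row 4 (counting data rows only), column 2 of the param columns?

17.43

With rows in first-appearance order of run_id, row 4 is run_id=run025. param columns in first-appearance order: dropout, wd, bs, lr, depth; column 2 is wd.
Long rows with run_id=run025, param=wd: max(6.95, 10.5, 17.43) = 17.43.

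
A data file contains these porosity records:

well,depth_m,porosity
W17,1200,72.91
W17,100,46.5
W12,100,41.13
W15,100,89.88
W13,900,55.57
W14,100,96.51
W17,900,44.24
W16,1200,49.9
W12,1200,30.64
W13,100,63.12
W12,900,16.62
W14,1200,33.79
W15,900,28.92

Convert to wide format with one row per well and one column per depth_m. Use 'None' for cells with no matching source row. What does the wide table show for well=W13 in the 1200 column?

No long-format row has well=W13 and depth_m=1200, so the cell is None.

None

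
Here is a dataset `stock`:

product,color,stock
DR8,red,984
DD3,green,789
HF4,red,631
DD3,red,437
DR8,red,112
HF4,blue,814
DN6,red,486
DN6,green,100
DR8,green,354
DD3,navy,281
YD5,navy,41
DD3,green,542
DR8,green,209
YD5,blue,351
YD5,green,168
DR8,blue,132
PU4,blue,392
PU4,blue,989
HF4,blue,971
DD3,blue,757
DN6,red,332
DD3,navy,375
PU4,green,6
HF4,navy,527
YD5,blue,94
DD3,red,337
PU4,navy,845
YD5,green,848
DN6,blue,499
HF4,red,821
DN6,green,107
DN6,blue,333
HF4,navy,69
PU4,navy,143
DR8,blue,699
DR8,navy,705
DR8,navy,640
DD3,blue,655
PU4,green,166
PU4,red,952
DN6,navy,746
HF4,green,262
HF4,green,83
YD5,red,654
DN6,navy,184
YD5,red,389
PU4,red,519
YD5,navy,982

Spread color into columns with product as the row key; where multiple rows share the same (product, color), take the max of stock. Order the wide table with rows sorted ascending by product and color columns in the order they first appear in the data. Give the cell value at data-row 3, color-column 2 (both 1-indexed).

354

With rows sorted ascending by product, row 3 is product=DR8. color columns in first-appearance order: red, green, blue, navy; column 2 is green.
Long rows with product=DR8, color=green: max(354, 209) = 354.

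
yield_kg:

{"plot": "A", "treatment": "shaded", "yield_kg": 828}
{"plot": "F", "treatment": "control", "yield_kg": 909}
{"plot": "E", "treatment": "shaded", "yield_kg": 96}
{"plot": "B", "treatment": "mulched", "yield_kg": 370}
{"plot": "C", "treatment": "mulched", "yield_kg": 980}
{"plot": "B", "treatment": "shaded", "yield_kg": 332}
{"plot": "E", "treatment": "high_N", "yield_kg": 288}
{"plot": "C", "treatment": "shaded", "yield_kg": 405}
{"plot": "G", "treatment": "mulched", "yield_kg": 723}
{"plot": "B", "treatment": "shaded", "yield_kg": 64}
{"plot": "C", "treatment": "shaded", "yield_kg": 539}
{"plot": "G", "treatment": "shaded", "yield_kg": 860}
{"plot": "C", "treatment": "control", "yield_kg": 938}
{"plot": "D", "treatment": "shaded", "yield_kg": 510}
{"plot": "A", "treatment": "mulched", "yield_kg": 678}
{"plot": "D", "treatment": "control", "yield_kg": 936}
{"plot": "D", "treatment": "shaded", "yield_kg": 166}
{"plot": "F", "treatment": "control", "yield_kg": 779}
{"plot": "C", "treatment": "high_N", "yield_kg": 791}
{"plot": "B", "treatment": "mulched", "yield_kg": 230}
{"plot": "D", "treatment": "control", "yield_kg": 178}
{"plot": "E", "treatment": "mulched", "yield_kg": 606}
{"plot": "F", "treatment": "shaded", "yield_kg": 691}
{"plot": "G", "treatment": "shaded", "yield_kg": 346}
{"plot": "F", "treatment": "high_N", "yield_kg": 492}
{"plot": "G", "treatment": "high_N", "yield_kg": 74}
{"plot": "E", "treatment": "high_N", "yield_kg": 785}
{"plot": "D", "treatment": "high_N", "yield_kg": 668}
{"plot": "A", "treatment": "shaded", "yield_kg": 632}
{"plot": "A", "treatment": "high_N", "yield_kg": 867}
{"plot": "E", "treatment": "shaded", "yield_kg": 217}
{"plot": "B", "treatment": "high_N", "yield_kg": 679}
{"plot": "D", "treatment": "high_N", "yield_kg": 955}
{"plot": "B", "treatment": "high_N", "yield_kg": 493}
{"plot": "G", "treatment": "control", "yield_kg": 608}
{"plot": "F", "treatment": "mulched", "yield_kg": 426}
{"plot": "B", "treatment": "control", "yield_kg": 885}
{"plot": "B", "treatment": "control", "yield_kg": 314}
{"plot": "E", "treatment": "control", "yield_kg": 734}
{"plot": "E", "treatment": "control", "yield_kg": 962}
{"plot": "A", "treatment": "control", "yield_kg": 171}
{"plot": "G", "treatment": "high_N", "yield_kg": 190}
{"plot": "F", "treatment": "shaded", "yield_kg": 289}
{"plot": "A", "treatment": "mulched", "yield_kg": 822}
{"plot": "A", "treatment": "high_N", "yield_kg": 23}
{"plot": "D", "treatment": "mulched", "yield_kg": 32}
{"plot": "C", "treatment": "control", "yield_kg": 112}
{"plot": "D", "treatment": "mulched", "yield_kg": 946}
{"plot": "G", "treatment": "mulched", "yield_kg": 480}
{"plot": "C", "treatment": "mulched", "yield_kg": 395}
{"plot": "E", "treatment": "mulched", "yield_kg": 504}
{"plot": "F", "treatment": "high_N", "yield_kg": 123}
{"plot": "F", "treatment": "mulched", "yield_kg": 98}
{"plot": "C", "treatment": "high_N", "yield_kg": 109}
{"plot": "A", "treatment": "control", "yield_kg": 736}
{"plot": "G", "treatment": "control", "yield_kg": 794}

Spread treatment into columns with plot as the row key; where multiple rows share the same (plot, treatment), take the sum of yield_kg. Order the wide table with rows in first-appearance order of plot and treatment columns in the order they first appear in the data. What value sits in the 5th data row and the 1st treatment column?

944

With rows in first-appearance order of plot, row 5 is plot=C. treatment columns in first-appearance order: shaded, control, mulched, high_N; column 1 is shaded.
Long rows with plot=C, treatment=shaded: 405 + 539 = 944.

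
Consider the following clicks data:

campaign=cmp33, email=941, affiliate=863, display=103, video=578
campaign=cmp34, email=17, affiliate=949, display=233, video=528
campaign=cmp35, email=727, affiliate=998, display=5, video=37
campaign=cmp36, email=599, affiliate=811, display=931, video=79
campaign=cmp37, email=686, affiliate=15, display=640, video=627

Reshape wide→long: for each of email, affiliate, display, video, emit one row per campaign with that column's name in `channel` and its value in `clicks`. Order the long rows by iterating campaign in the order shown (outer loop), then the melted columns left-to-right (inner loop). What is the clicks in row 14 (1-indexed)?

811

20 rows total (5 × 4). Row 14: index ⌊(14-1)/4⌋ = 3 into campaign → cmp36; (14-1) mod 4 = 1 into the melted columns → affiliate.
So row 14 is (cmp36, affiliate, 811); clicks = 811.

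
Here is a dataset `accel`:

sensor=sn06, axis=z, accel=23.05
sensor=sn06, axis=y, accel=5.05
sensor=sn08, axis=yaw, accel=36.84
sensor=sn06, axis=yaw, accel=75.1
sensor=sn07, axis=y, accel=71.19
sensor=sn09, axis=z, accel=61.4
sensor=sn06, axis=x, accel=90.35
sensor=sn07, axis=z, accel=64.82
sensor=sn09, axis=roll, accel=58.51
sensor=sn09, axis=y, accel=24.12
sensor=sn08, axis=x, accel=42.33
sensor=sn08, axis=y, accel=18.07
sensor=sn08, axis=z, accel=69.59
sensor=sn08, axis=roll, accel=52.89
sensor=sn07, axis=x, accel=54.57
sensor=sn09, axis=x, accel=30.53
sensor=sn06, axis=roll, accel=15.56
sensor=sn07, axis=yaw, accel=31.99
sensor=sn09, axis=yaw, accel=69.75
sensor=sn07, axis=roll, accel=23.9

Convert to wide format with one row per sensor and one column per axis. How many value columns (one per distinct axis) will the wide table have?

5

5 distinct axis values: yaw, x, roll, y, z.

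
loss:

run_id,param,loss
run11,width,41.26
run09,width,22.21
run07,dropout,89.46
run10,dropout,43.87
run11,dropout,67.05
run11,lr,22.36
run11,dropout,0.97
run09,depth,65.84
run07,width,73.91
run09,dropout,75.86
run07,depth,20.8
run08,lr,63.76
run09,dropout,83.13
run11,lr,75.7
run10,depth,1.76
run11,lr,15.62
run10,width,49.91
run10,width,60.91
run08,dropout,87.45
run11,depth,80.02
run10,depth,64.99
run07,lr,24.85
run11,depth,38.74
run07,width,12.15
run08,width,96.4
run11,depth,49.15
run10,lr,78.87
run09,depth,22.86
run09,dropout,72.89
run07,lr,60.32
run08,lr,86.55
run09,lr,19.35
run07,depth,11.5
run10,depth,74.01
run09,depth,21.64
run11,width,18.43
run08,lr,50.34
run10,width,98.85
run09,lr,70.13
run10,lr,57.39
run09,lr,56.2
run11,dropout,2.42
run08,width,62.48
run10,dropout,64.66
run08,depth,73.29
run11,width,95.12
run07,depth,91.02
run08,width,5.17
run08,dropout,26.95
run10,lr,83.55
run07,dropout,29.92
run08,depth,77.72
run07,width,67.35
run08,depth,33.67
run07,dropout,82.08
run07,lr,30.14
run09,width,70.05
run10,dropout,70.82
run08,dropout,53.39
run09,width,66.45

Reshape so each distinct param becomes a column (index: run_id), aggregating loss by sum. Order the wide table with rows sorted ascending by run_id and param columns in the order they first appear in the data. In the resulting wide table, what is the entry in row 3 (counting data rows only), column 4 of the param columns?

With rows sorted ascending by run_id, row 3 is run_id=run09. param columns in first-appearance order: width, dropout, lr, depth; column 4 is depth.
Long rows with run_id=run09, param=depth: 65.84 + 22.86 + 21.64 = 110.34.

110.34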